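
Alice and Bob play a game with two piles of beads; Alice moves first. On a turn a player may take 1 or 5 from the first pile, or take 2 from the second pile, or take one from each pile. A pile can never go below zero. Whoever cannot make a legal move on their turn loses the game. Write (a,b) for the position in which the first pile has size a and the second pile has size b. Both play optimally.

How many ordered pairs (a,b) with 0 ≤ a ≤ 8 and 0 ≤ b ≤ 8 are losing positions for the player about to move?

Compute win/loss labels from the base case upward. A position with no move is L. Any other position is W if it can reach an L in one move, else L.
Every move lowers a or b (never raises either), so fill the grid row by row in increasing a, and left to right within a row: each cell's successors are then already labelled.
      b=0  b=1  b=2  b=3  b=4  b=5  b=6  b=7  b=8
a=0:    L    L    W    W    L    L    W    W    L
a=1:    W    W    W    L    W    W    W    L    W
a=2:    L    L    W    W    W    L    L    W    W
a=3:    W    W    W    L    L    W    W    W    L
a=4:    L    L    W    W    W    W    L    L    W
a=5:    W    W    W    L    W    W    W    W    W
a=6:    L    L    W    W    W    L    L    W    W
a=7:    W    W    W    L    L    W    W    W    L
a=8:    L    L    W    W    W    W    L    L    W
Cells with no legal move (terminal, hence L): (0,0), (0,1).
The remaining L cells, each justified by listing all of its moves:
(0,4): L (sole option (0,2)(W) is W)
(0,5): L (sole option (0,3)(W) is W)
(0,8): L (sole option (0,6)(W) is W)
(1,3): L (options (0,3)(W), (1,1)(W), (0,2)(W) are all W)
(1,7): L (options (0,7)(W), (1,5)(W), (0,6)(W) are all W)
(2,0): L (sole option (1,0)(W) is W)
(2,1): L (options (1,1)(W), (1,0)(W) are all W)
(2,5): L (options (1,5)(W), (2,3)(W), (1,4)(W) are all W)
(2,6): L (options (1,6)(W), (2,4)(W), (1,5)(W) are all W)
(3,3): L (options (2,3)(W), (3,1)(W), (2,2)(W) are all W)
(3,4): L (options (2,4)(W), (3,2)(W), (2,3)(W) are all W)
(3,8): L (options (2,8)(W), (3,6)(W), (2,7)(W) are all W)
(4,0): L (sole option (3,0)(W) is W)
(4,1): L (options (3,1)(W), (3,0)(W) are all W)
(4,6): L (options (3,6)(W), (4,4)(W), (3,5)(W) are all W)
(4,7): L (options (3,7)(W), (4,5)(W), (3,6)(W) are all W)
(5,3): L (options (4,3)(W), (0,3)(W), (5,1)(W), (4,2)(W) are all W)
(6,0): L (options (5,0)(W), (1,0)(W) are all W)
(6,1): L (options (5,1)(W), (1,1)(W), (5,0)(W) are all W)
(6,5): L (options (5,5)(W), (1,5)(W), (6,3)(W), (5,4)(W) are all W)
(6,6): L (options (5,6)(W), (1,6)(W), (6,4)(W), (5,5)(W) are all W)
(7,3): L (options (6,3)(W), (2,3)(W), (7,1)(W), (6,2)(W) are all W)
(7,4): L (options (6,4)(W), (2,4)(W), (7,2)(W), (6,3)(W) are all W)
(7,8): L (options (6,8)(W), (2,8)(W), (7,6)(W), (6,7)(W) are all W)
(8,0): L (options (7,0)(W), (3,0)(W) are all W)
(8,1): L (options (7,1)(W), (3,1)(W), (7,0)(W) are all W)
(8,6): L (options (7,6)(W), (3,6)(W), (8,4)(W), (7,5)(W) are all W)
(8,7): L (options (7,7)(W), (3,7)(W), (8,5)(W), (7,6)(W) are all W)
Every other cell has at least one move into one of the L cells above, so it is W.
L cells per row: a=0: 5, a=1: 2, a=2: 4, a=3: 3, a=4: 4, a=5: 1, a=6: 4, a=7: 3, a=8: 4; total 30.

30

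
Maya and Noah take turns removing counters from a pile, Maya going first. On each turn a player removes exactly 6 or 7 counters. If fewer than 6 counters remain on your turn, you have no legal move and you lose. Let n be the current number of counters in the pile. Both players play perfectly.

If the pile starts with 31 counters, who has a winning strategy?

Noah wins.

Classify positions by backward induction: terminal positions (no move available) are L. From any other position, the mover wins iff some move reaches an L.
n=0: no move → L
n=1: no move → L
n=2: no move → L
n=3: no move → L
n=4: no move → L
n=5: no move → L
n=6: →0(L), so W
n=7: →1(L), so W
n=8: →2(L), so W
n=9: →3(L), so W
n=10: →4(L), so W
n=11: →5(L), so W
n=12: →5(L), so W
n=13: →7(W), 6(W) — all W, so L
n=14: →8(W), 7(W) — all W, so L
n=15: →9(W), 8(W) — all W, so L
n=16: →10(W), 9(W) — all W, so L
n=17: →11(W), 10(W) — all W, so L
n=18: →12(W), 11(W) — all W, so L
n=19: →13(L), so W
n=20: →14(L), so W
n=21: →15(L), so W
n=22: →16(L), so W
n=23: →17(L), so W
n=24: →18(L), so W
n=25: →18(L), so W
n=26: →20(W), 19(W) — all W, so L
n=27: →21(W), 20(W) — all W, so L
n=28: →22(W), 21(W) — all W, so L
n=29: →23(W), 22(W) — all W, so L
n=30: →24(W), 23(W) — all W, so L
n=31: →25(W), 24(W) — all W, so L
Every move from 31 reaches a W position, so the mover loses.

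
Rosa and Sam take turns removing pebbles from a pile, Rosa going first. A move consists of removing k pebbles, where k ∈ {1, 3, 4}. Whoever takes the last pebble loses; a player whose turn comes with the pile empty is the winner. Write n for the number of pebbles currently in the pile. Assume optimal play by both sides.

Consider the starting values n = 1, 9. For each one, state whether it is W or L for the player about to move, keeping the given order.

1: L, 9: W

Use the standard recursion: the mover wins at a terminal position; elsewhere, the mover wins exactly when some move hands the opponent an L position.
n=0: no move; the opponent has just taken the last pebble and therefore loses → W
n=1: →0(W) only, which is W, so L
n=2: →1(L), so W
n=3: →2(W), 0(W) — all W, so L
n=4: →3(L), so W
n=5: →1(L), so W
n=6: →3(L), so W
n=7: →3(L), so W
n=8: →7(W), 5(W), 4(W) — all W, so L
n=9: →8(L), so W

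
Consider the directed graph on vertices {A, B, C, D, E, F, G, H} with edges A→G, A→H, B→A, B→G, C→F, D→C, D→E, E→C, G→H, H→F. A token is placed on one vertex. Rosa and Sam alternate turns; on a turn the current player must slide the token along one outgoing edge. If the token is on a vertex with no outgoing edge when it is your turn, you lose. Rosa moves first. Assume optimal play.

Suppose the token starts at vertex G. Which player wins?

Sam wins.

Compute win/loss labels from the base case upward. A position with no move is L. Any other position is W if it can reach an L in one move, else L.
Every edge goes from a vertex to one that appears earlier in the order F, H, C, G, A, E, D, B, so processing vertices in that order labels each vertex after all of its successors.
F: no outgoing edge → L
H: reaches L-position F → W
C: reaches L-position F → W
G: only reaches H(W), which is W → L
A: reaches L-position G → W
E: only reaches C(W), which is W → L
D: reaches L-position E → W
B: reaches L-position G → W
The starting position G is L: whatever Rosa does, the opponent receives a W position.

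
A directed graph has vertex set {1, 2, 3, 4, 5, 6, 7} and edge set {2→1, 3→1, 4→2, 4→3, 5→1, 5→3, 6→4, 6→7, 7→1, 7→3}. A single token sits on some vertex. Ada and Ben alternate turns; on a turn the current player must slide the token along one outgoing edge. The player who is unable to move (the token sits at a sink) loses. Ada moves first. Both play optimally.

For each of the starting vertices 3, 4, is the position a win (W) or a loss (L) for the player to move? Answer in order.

Classify positions by backward induction: terminal positions (no move available) are L. From any other position, the mover wins iff some move reaches an L.
Every edge goes from a vertex to one that appears earlier in the order 1, 3, 5, 2, 4, 7, 6, so processing vertices in that order labels each vertex after all of its successors.
1: no outgoing edge → L
3: →1(L), so W
5: →1(L), so W
2: →1(L), so W
4: →2(W), 3(W) — all W, so L
7: →1(L), so W
6: →4(L), so W

3: W, 4: L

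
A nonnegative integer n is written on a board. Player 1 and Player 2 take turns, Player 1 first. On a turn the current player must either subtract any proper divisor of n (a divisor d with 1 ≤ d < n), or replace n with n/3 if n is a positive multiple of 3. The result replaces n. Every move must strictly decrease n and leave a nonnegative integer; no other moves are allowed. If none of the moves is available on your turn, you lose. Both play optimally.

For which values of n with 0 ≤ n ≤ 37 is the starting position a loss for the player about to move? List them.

Build the W/L table. Terminal = L. A non-terminal position is W if it has a move to some L; otherwise it is L.
n=0: no move → L
n=1: no move → L
n=2: →1(L), so W
n=3: →1(L), so W
n=4: →2(W), 3(W) — all W, so L
n=5: →4(L), so W
n=6: →4(L), so W
n=7: →6(W) only, which is W, so L
n=8: →4(L), so W
n=9: →3(W), 6(W), 8(W) — all W, so L
n=10: →9(L), so W
n=11: →10(W) only, which is W, so L
n=12: →4(L), so W
n=13: →12(W) only, which is W, so L
n=14: →7(L), so W
n=15: →5(W), 10(W), 12(W), 14(W) — all W, so L
n=16: →15(L), so W
n=17: →16(W) only, which is W, so L
n=18: →9(L), so W
n=19: →18(W) only, which is W, so L
n=20: →15(L), so W
n=21: →7(L), so W
n=22: →11(L), so W
n=23: →22(W) only, which is W, so L
n=24: →23(L), so W
n=25: →20(W), 24(W) — all W, so L
n=26: →13(L), so W
n=27: →9(L), so W
n=28: →14(W), 21(W), 24(W), 26(W), 27(W) — all W, so L
n=29: →28(L), so W
n=30: →15(L), so W
n=31: →30(W) only, which is W, so L
n=32: →28(L), so W
n=33: →11(L), so W
n=34: →17(L), so W
n=35: →28(L), so W
n=36: →12(W), 18(W), 24(W), 27(W), 30(W), 32(W), 33(W), 34(W), 35(W) — all W, so L
n=37: →36(L), so W
Reading off the rows marked L gives the requested list; there are 15 such values of n.

0, 1, 4, 7, 9, 11, 13, 15, 17, 19, 23, 25, 28, 31, 36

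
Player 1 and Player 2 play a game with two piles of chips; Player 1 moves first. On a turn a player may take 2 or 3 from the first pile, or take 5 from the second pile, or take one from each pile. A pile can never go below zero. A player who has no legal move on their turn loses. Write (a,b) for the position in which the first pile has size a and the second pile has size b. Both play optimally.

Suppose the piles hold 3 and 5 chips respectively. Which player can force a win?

Player 2 wins.

Label each position W (a win for the player to move) or L (a loss). A position with no legal move is L; any other position is W exactly when some move reaches an L, and L when every move reaches a W.
No move ever increases a pile, so every position that can arise here has a ≤ 3 and b ≤ 5; it is enough to label the cells with 0 ≤ a ≤ 3 and 0 ≤ b ≤ 5.
Every move lowers a or b (never raises either), so fill the grid row by row in increasing a, and left to right within a row: each cell's successors are then already labelled.
      b=0  b=1  b=2  b=3  b=4  b=5
a=0:    L    L    L    L    L    W
a=1:    L    W    W    W    W    W
a=2:    W    W    W    W    W    L
a=3:    W    W    W    W    W    L
Cells with no legal move (terminal, hence L): (0,0), (0,1), (0,2), (0,3), (0,4), (1,0).
The remaining L cells, each justified by listing all of its moves:
(2,5): moves to (0,5)(W), (2,0)(W), (1,4)(W); every one is W ⇒ L
(3,5): moves to (1,5)(W), (0,5)(W), (3,0)(W), (2,4)(W); every one is W ⇒ L
Every other cell has at least one move into one of the L cells above, so it is W.
Every move from (3,5) reaches a W position, so the mover loses.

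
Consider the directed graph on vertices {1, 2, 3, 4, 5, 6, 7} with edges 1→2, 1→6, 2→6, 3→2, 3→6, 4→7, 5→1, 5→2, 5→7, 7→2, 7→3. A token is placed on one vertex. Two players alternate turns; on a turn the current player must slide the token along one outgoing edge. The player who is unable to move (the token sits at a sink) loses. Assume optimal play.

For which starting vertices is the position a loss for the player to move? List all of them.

6, 7

Label each position W (a win for the player to move) or L (a loss). A position with no legal move is L; any other position is W exactly when some move reaches an L, and L when every move reaches a W.
Every edge goes from a vertex to one that appears earlier in the order 6, 2, 1, 3, 7, 4, 5, so processing vertices in that order labels each vertex after all of its successors.
6: no outgoing edge → L
2: can move to 6, which is L ⇒ W
1: can move to 6, which is L ⇒ W
3: can move to 6, which is L ⇒ W
7: moves to 3(W), 2(W); every one is W ⇒ L
4: can move to 7, which is L ⇒ W
5: can move to 7, which is L ⇒ W
Reading off the rows marked L gives the requested list; there are 2 such vertices.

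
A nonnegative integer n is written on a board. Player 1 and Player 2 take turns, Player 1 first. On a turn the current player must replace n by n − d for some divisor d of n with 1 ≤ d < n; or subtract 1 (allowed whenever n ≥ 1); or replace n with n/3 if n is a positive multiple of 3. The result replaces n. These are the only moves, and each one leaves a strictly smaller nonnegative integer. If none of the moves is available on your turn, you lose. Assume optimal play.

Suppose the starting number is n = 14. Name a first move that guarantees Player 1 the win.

Move to 7.

Compute win/loss labels from the base case upward. A position with no move is L. Any other position is W if it can reach an L in one move, else L.
n=0: no move → L
n=1: W (go to 0, an L position)
n=2: L (sole option 1(W) is W)
n=3: W (go to 2, an L position)
n=4: W (go to 2, an L position)
n=5: L (sole option 4(W) is W)
n=6: W (go to 2, an L position)
n=7: L (sole option 6(W) is W)
n=8: W (go to 7, an L position)
n=9: L (options 3(W), 6(W), 8(W) are all W)
n=10: W (go to 5, an L position)
n=11: L (sole option 10(W) is W)
n=12: W (go to 9, an L position)
n=13: L (sole option 12(W) is W)
n=14: W (go to 7, an L position)
From 14, the L positions reachable in one move are: 7, 13. Any move reaching one of these is winning.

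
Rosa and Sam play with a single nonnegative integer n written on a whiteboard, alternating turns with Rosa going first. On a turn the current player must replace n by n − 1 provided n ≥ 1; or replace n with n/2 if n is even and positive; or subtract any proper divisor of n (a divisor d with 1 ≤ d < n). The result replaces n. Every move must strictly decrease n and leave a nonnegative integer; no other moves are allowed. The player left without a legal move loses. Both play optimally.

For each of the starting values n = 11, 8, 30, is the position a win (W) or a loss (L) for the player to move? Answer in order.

Label each position W (a win for the player to move) or L (a loss). A position with no legal move is L; any other position is W exactly when some move reaches an L, and L when every move reaches a W.
n=0: no move → L
n=1: can move to 0, which is L ⇒ W
n=2: the only move is to 1(W), a W ⇒ L
n=3: can move to 2, which is L ⇒ W
n=4: can move to 2, which is L ⇒ W
n=5: the only move is to 4(W), a W ⇒ L
n=6: can move to 5, which is L ⇒ W
n=7: the only move is to 6(W), a W ⇒ L
n=8: can move to 7, which is L ⇒ W
n=9: moves to 6(W), 8(W); every one is W ⇒ L
n=10: can move to 5, which is L ⇒ W
n=11: the only move is to 10(W), a W ⇒ L
n=12: can move to 9, which is L ⇒ W
n=13: the only move is to 12(W), a W ⇒ L
n=14: can move to 7, which is L ⇒ W
n=15: moves to 10(W), 12(W), 14(W); every one is W ⇒ L
n=16: can move to 15, which is L ⇒ W
n=17: the only move is to 16(W), a W ⇒ L
n=18: can move to 9, which is L ⇒ W
n=19: the only move is to 18(W), a W ⇒ L
n=20: can move to 15, which is L ⇒ W
n=21: moves to 14(W), 18(W), 20(W); every one is W ⇒ L
n=22: can move to 11, which is L ⇒ W
n=23: the only move is to 22(W), a W ⇒ L
n=24: can move to 21, which is L ⇒ W
n=25: moves to 20(W), 24(W); every one is W ⇒ L
n=26: can move to 13, which is L ⇒ W
n=27: moves to 18(W), 24(W), 26(W); every one is W ⇒ L
n=28: can move to 21, which is L ⇒ W
n=29: the only move is to 28(W), a W ⇒ L
n=30: can move to 15, which is L ⇒ W

11: L, 8: W, 30: W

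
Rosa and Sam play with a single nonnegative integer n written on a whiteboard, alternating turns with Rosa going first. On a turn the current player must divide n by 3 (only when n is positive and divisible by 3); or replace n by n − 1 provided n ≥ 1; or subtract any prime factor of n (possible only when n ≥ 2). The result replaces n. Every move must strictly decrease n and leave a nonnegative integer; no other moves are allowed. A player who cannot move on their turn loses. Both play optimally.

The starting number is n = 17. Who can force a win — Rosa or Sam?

Positions with no move are L. A position that does have a move is losing for the player to move precisely when every available move leads to a winning position for the opponent. Fill in the labels:
n=0: no move → L
n=1: reaches L-position 0 → W
n=2: reaches L-position 0 → W
n=3: reaches L-position 0 → W
n=4: only reaches 2(W), 3(W), all W → L
n=5: reaches L-position 0 → W
n=6: reaches L-position 4 → W
n=7: reaches L-position 0 → W
n=8: only reaches 6(W), 7(W), all W → L
n=9: reaches L-position 8 → W
n=10: reaches L-position 8 → W
n=11: reaches L-position 0 → W
n=12: reaches L-position 4 → W
n=13: reaches L-position 0 → W
n=14: only reaches 7(W), 12(W), 13(W), all W → L
n=15: reaches L-position 14 → W
n=16: reaches L-position 14 → W
n=17: reaches L-position 0 → W
From 17 Rosa can move to 0, reaching an L position.

Rosa wins.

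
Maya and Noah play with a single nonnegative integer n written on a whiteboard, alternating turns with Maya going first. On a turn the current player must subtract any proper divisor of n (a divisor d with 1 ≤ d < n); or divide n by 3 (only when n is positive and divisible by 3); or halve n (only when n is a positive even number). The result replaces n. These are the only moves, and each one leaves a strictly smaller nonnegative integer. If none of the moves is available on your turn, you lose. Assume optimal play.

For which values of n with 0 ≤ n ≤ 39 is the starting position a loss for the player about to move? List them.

0, 1, 4, 7, 9, 11, 13, 15, 17, 19, 23, 25, 28, 31, 36

Work bottom-up. With no move the player to move loses. Otherwise the position is W if at least one move leads to an L position for the opponent, and L if every move leads to a W.
n=0: no move → L
n=1: no move → L
n=2: reaches L-position 1 → W
n=3: reaches L-position 1 → W
n=4: only reaches 2(W), 3(W), all W → L
n=5: reaches L-position 4 → W
n=6: reaches L-position 4 → W
n=7: only reaches 6(W), which is W → L
n=8: reaches L-position 4 → W
n=9: only reaches 3(W), 6(W), 8(W), all W → L
n=10: reaches L-position 9 → W
n=11: only reaches 10(W), which is W → L
n=12: reaches L-position 4 → W
n=13: only reaches 12(W), which is W → L
n=14: reaches L-position 7 → W
n=15: only reaches 5(W), 10(W), 12(W), 14(W), all W → L
n=16: reaches L-position 15 → W
n=17: only reaches 16(W), which is W → L
n=18: reaches L-position 9 → W
n=19: only reaches 18(W), which is W → L
n=20: reaches L-position 15 → W
n=21: reaches L-position 7 → W
n=22: reaches L-position 11 → W
n=23: only reaches 22(W), which is W → L
n=24: reaches L-position 23 → W
n=25: only reaches 20(W), 24(W), all W → L
n=26: reaches L-position 13 → W
n=27: reaches L-position 9 → W
n=28: only reaches 14(W), 21(W), 24(W), 26(W), 27(W), all W → L
n=29: reaches L-position 28 → W
n=30: reaches L-position 15 → W
n=31: only reaches 30(W), which is W → L
n=32: reaches L-position 28 → W
n=33: reaches L-position 11 → W
n=34: reaches L-position 17 → W
n=35: reaches L-position 28 → W
n=36: only reaches 12(W), 18(W), 24(W), 27(W), 30(W), 32(W), 33(W), 34(W), 35(W), all W → L
n=37: reaches L-position 36 → W
n=38: reaches L-position 19 → W
n=39: reaches L-position 13 → W
Reading off the rows marked L gives the requested list; there are 15 such values of n.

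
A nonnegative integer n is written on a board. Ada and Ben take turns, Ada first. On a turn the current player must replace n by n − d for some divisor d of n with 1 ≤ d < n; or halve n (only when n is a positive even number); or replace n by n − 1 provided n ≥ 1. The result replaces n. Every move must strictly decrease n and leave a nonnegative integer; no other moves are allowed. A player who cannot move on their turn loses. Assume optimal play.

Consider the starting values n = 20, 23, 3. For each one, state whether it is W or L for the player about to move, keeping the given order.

Use the standard recursion: the mover loses at a terminal position; elsewhere, the mover wins exactly when some move hands the opponent an L position.
n=0: no move → L
n=1: →0(L), so W
n=2: →1(W) only, which is W, so L
n=3: →2(L), so W
n=4: →2(L), so W
n=5: →4(W) only, which is W, so L
n=6: →5(L), so W
n=7: →6(W) only, which is W, so L
n=8: →7(L), so W
n=9: →6(W), 8(W) — all W, so L
n=10: →5(L), so W
n=11: →10(W) only, which is W, so L
n=12: →9(L), so W
n=13: →12(W) only, which is W, so L
n=14: →7(L), so W
n=15: →10(W), 12(W), 14(W) — all W, so L
n=16: →15(L), so W
n=17: →16(W) only, which is W, so L
n=18: →9(L), so W
n=19: →18(W) only, which is W, so L
n=20: →15(L), so W
n=21: →14(W), 18(W), 20(W) — all W, so L
n=22: →11(L), so W
n=23: →22(W) only, which is W, so L

20: W, 23: L, 3: W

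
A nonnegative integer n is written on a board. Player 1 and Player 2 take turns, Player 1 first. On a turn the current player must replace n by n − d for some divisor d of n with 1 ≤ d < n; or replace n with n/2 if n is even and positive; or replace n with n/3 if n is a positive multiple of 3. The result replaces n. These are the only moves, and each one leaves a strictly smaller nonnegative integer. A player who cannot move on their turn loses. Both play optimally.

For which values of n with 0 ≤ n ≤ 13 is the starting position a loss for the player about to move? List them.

Compute win/loss labels from the base case upward. A position with no move is L. Any other position is W if it can reach an L in one move, else L.
n=0: no move → L
n=1: no move → L
n=2: can move to 1, which is L ⇒ W
n=3: can move to 1, which is L ⇒ W
n=4: moves to 2(W), 3(W); every one is W ⇒ L
n=5: can move to 4, which is L ⇒ W
n=6: can move to 4, which is L ⇒ W
n=7: the only move is to 6(W), a W ⇒ L
n=8: can move to 4, which is L ⇒ W
n=9: moves to 3(W), 6(W), 8(W); every one is W ⇒ L
n=10: can move to 9, which is L ⇒ W
n=11: the only move is to 10(W), a W ⇒ L
n=12: can move to 4, which is L ⇒ W
n=13: the only move is to 12(W), a W ⇒ L
Reading off the rows marked L gives the requested list; there are 7 such values of n.

0, 1, 4, 7, 9, 11, 13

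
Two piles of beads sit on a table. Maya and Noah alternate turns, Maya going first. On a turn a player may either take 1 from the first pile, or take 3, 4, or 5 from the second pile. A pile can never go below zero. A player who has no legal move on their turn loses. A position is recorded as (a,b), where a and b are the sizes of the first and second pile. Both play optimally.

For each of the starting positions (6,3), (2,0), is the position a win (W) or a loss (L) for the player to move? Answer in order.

(6,3): W, (2,0): L

Label each position W (a win for the player to move) or L (a loss). A position with no legal move is L; any other position is W exactly when some move reaches an L, and L when every move reaches a W.
No move ever increases a pile, so every position that can arise here has a ≤ 6 and b ≤ 3; it is enough to label the cells with 0 ≤ a ≤ 6 and 0 ≤ b ≤ 3.
Every move lowers a or b (never raises either), so fill the grid row by row in increasing a, and left to right within a row: each cell's successors are then already labelled.
      b=0  b=1  b=2  b=3
a=0:    L    L    L    W
a=1:    W    W    W    L
a=2:    L    L    L    W
a=3:    W    W    W    L
a=4:    L    L    L    W
a=5:    W    W    W    L
a=6:    L    L    L    W
Cells with no legal move (terminal, hence L): (0,0), (0,1), (0,2).
The remaining L cells, each justified by listing all of its moves:
(1,3): L (options (0,3)(W), (1,0)(W) are all W)
(2,0): L (sole option (1,0)(W) is W)
(2,1): L (sole option (1,1)(W) is W)
(2,2): L (sole option (1,2)(W) is W)
(3,3): L (options (2,3)(W), (3,0)(W) are all W)
(4,0): L (sole option (3,0)(W) is W)
(4,1): L (sole option (3,1)(W) is W)
(4,2): L (sole option (3,2)(W) is W)
(5,3): L (options (4,3)(W), (5,0)(W) are all W)
(6,0): L (sole option (5,0)(W) is W)
(6,1): L (sole option (5,1)(W) is W)
(6,2): L (sole option (5,2)(W) is W)
Every other cell has at least one move into one of the L cells above, so it is W.
(6,3): the move to (5,3) reaches an L cell, so W
(2,0): one of the L cells justified above, so L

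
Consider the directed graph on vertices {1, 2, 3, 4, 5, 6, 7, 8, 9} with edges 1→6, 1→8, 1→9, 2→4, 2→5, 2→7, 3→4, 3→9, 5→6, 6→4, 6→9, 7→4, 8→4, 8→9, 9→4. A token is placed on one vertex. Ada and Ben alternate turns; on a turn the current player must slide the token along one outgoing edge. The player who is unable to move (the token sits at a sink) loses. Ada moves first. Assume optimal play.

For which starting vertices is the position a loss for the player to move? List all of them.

1, 4, 5

Label each position W (a win for the player to move) or L (a loss). A position with no legal move is L; any other position is W exactly when some move reaches an L, and L when every move reaches a W.
Every edge goes from a vertex to one that appears earlier in the order 4, 9, 3, 6, 8, 1, 7, 5, 2, so processing vertices in that order labels each vertex after all of its successors.
4: no outgoing edge → L
9: →4(L), so W
3: →4(L), so W
6: →4(L), so W
8: →4(L), so W
1: →8(W), 6(W), 9(W) — all W, so L
7: →4(L), so W
5: →6(W) only, which is W, so L
2: →5(L), so W
The losing starting vertices are exactly the entries labelled L in this table (3 of them).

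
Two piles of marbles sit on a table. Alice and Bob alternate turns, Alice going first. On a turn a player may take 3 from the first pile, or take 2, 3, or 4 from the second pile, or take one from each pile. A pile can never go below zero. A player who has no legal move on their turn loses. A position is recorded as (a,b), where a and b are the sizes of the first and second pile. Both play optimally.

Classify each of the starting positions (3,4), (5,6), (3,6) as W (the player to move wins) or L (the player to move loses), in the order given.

(3,4): W, (5,6): L, (3,6): W

Compute win/loss labels from the base case upward. A position with no move is L. Any other position is W if it can reach an L in one move, else L.
No move ever increases a pile, so every position that can arise here has a ≤ 5 and b ≤ 6; it is enough to label the cells with 0 ≤ a ≤ 5 and 0 ≤ b ≤ 6.
Every move lowers a or b (never raises either), so fill the grid row by row in increasing a, and left to right within a row: each cell's successors are then already labelled.
      b=0  b=1  b=2  b=3  b=4  b=5  b=6
a=0:    L    L    W    W    W    W    L
a=1:    L    W    W    W    W    L    L
a=2:    L    W    W    W    W    L    W
a=3:    W    W    L    L    W    W    W
a=4:    W    L    L    W    W    W    W
a=5:    W    L    W    W    W    W    L
Cells with no legal move (terminal, hence L): (0,0), (0,1), (1,0), (2,0).
The remaining L cells, each justified by listing all of its moves:
(0,6): →(0,4)(W), (0,3)(W), (0,2)(W) — all W, so L
(1,5): →(1,3)(W), (1,2)(W), (1,1)(W), (0,4)(W) — all W, so L
(1,6): →(1,4)(W), (1,3)(W), (1,2)(W), (0,5)(W) — all W, so L
(2,5): →(2,3)(W), (2,2)(W), (2,1)(W), (1,4)(W) — all W, so L
(3,2): →(0,2)(W), (3,0)(W), (2,1)(W) — all W, so L
(3,3): →(0,3)(W), (3,1)(W), (3,0)(W), (2,2)(W) — all W, so L
(4,1): →(1,1)(W), (3,0)(W) — all W, so L
(4,2): →(1,2)(W), (4,0)(W), (3,1)(W) — all W, so L
(5,1): →(2,1)(W), (4,0)(W) — all W, so L
(5,6): →(2,6)(W), (5,4)(W), (5,3)(W), (5,2)(W), (4,5)(W) — all W, so L
Every other cell has at least one move into one of the L cells above, so it is W.
(3,4): the move to (3,2) reaches an L cell, so W
(5,6): one of the L cells justified above, so L
(3,6): the move to (0,6) reaches an L cell, so W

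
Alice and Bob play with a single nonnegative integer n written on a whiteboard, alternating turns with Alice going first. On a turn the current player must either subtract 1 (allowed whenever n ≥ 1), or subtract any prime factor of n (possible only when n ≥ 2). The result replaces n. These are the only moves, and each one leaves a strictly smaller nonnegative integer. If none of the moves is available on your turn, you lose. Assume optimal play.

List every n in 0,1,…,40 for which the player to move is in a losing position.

Label each position W (a win for the player to move) or L (a loss). A position with no legal move is L; any other position is W exactly when some move reaches an L, and L when every move reaches a W.
n=0: no move → L
n=1: can move to 0, which is L ⇒ W
n=2: can move to 0, which is L ⇒ W
n=3: can move to 0, which is L ⇒ W
n=4: moves to 2(W), 3(W); every one is W ⇒ L
n=5: can move to 0, which is L ⇒ W
n=6: can move to 4, which is L ⇒ W
n=7: can move to 0, which is L ⇒ W
n=8: moves to 6(W), 7(W); every one is W ⇒ L
n=9: can move to 8, which is L ⇒ W
n=10: can move to 8, which is L ⇒ W
n=11: can move to 0, which is L ⇒ W
n=12: moves to 9(W), 10(W), 11(W); every one is W ⇒ L
n=13: can move to 0, which is L ⇒ W
n=14: can move to 12, which is L ⇒ W
n=15: can move to 12, which is L ⇒ W
n=16: moves to 14(W), 15(W); every one is W ⇒ L
n=17: can move to 0, which is L ⇒ W
n=18: can move to 16, which is L ⇒ W
n=19: can move to 0, which is L ⇒ W
n=20: moves to 15(W), 18(W), 19(W); every one is W ⇒ L
n=21: can move to 20, which is L ⇒ W
n=22: can move to 20, which is L ⇒ W
n=23: can move to 0, which is L ⇒ W
n=24: moves to 21(W), 22(W), 23(W); every one is W ⇒ L
n=25: can move to 20, which is L ⇒ W
n=26: can move to 24, which is L ⇒ W
n=27: can move to 24, which is L ⇒ W
n=28: moves to 21(W), 26(W), 27(W); every one is W ⇒ L
n=29: can move to 0, which is L ⇒ W
n=30: can move to 28, which is L ⇒ W
n=31: can move to 0, which is L ⇒ W
n=32: moves to 30(W), 31(W); every one is W ⇒ L
n=33: can move to 32, which is L ⇒ W
n=34: can move to 32, which is L ⇒ W
n=35: can move to 28, which is L ⇒ W
n=36: moves to 33(W), 34(W), 35(W); every one is W ⇒ L
n=37: can move to 0, which is L ⇒ W
n=38: can move to 36, which is L ⇒ W
n=39: can move to 36, which is L ⇒ W
n=40: moves to 35(W), 38(W), 39(W); every one is W ⇒ L
Reading off the rows marked L gives the requested list; there are 11 such values of n.

0, 4, 8, 12, 16, 20, 24, 28, 32, 36, 40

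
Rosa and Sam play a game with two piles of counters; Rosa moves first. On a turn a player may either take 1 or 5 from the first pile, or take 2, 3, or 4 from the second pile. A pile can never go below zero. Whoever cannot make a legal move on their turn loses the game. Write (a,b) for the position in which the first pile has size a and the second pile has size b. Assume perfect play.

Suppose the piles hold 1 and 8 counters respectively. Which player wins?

Use the standard recursion: the mover loses at a terminal position; elsewhere, the mover wins exactly when some move hands the opponent an L position.
No move ever increases a pile, so every position that can arise here has a ≤ 1 and b ≤ 8; it is enough to label the cells with 0 ≤ a ≤ 1 and 0 ≤ b ≤ 8.
Every move lowers a or b (never raises either), so fill the grid row by row in increasing a, and left to right within a row: each cell's successors are then already labelled.
      b=0  b=1  b=2  b=3  b=4  b=5  b=6  b=7  b=8
a=0:    L    L    W    W    W    W    L    L    W
a=1:    W    W    L    L    W    W    W    W    L
Cells with no legal move (terminal, hence L): (0,0), (0,1).
The remaining L cells, each justified by listing all of its moves:
(0,6): only reaches (0,4)(W), (0,3)(W), (0,2)(W), all W → L
(0,7): only reaches (0,5)(W), (0,4)(W), (0,3)(W), all W → L
(1,2): only reaches (0,2)(W), (1,0)(W), all W → L
(1,3): only reaches (0,3)(W), (1,1)(W), (1,0)(W), all W → L
(1,8): only reaches (0,8)(W), (1,6)(W), (1,5)(W), (1,4)(W), all W → L
Every other cell has at least one move into one of the L cells above, so it is W.
Every move from (1,8) reaches a W position, so the mover loses.

Sam wins.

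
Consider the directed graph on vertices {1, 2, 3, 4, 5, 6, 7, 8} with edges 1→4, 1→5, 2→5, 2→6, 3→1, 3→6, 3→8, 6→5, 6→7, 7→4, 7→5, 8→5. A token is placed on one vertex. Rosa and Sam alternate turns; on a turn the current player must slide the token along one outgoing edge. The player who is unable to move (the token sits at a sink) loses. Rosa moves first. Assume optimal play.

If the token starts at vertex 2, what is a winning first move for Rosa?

Positions with no move are L. A position that does have a move is losing for the player to move precisely when every available move leads to a winning position for the opponent. Fill in the labels:
Every edge goes from a vertex to one that appears earlier in the order 5, 4, 7, 6, 1, 2, 8, 3, so processing vertices in that order labels each vertex after all of its successors.
5: no outgoing edge → L
4: no outgoing edge → L
7: →4(L), so W
6: →5(L), so W
1: →4(L), so W
2: →5(L), so W
8: →5(L), so W
3: →8(W), 1(W), 6(W) — all W, so L
From 2, the L positions reachable in one move are: 5.

Move to 5.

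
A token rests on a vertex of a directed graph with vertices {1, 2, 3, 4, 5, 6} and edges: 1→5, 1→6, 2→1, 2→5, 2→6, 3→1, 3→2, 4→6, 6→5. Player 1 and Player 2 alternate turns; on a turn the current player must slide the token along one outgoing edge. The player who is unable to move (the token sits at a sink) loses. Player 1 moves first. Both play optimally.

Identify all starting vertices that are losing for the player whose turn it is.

Build the W/L table. Terminal = L. A non-terminal position is W if it has a move to some L; otherwise it is L.
Every edge goes from a vertex to one that appears earlier in the order 5, 6, 1, 2, 4, 3, so processing vertices in that order labels each vertex after all of its successors.
5: no outgoing edge → L
6: can move to 5, which is L ⇒ W
1: can move to 5, which is L ⇒ W
2: can move to 5, which is L ⇒ W
4: the only move is to 6(W), a W ⇒ L
3: moves to 2(W), 1(W); every one is W ⇒ L
The losing starting vertices are exactly the entries labelled L in this table (3 of them).

3, 4, 5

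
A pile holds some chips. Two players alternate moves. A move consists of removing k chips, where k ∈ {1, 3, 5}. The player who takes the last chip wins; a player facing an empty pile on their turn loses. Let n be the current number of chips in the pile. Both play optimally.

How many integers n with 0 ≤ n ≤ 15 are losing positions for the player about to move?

8

Label each position W (a win for the player to move) or L (a loss). A position with no legal move is L; any other position is W exactly when some move reaches an L, and L when every move reaches a W.
n=0: no move → L
n=1: reaches L-position 0 → W
n=2: only reaches 1(W), which is W → L
n=3: reaches L-position 2 → W
n=4: only reaches 3(W), 1(W), all W → L
n=5: reaches L-position 4 → W
n=6: only reaches 5(W), 3(W), 1(W), all W → L
n=7: reaches L-position 6 → W
n=8: only reaches 7(W), 5(W), 3(W), all W → L
n=9: reaches L-position 8 → W
n=10: only reaches 9(W), 7(W), 5(W), all W → L
n=11: reaches L-position 10 → W
n=12: only reaches 11(W), 9(W), 7(W), all W → L
n=13: reaches L-position 12 → W
n=14: only reaches 13(W), 11(W), 9(W), all W → L
n=15: reaches L-position 14 → W
L entries with 0 ≤ n ≤ 15: n = 0, 2, 4, 6, 8, 10, 12, 14; that makes 8.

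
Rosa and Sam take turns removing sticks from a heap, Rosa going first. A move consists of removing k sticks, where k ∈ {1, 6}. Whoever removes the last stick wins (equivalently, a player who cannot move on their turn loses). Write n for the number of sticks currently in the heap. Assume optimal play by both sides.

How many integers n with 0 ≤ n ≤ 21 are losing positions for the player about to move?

Classify positions by backward induction: terminal positions (no move available) are L. From any other position, the mover wins iff some move reaches an L.
n=0: no move → L
n=1: reaches L-position 0 → W
n=2: only reaches 1(W), which is W → L
n=3: reaches L-position 2 → W
n=4: only reaches 3(W), which is W → L
n=5: reaches L-position 4 → W
n=6: reaches L-position 0 → W
n=7: only reaches 6(W), 1(W), all W → L
n=8: reaches L-position 7 → W
n=9: only reaches 8(W), 3(W), all W → L
n=10: reaches L-position 9 → W
n=11: only reaches 10(W), 5(W), all W → L
n=12: reaches L-position 11 → W
n=13: reaches L-position 7 → W
n=14: only reaches 13(W), 8(W), all W → L
n=15: reaches L-position 14 → W
n=16: only reaches 15(W), 10(W), all W → L
n=17: reaches L-position 16 → W
n=18: only reaches 17(W), 12(W), all W → L
n=19: reaches L-position 18 → W
n=20: reaches L-position 14 → W
n=21: only reaches 20(W), 15(W), all W → L
L entries with 0 ≤ n ≤ 21: n = 0, 2, 4, 7, 9, 11, 14, 16, 18, 21; that makes 10.

10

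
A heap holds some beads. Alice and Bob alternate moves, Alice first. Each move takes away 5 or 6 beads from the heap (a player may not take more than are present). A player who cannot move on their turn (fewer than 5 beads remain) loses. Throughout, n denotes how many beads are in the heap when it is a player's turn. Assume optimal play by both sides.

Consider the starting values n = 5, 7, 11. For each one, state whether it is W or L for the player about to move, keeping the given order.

Compute win/loss labels from the base case upward. A position with no move is L. Any other position is W if it can reach an L in one move, else L.
n=0: no move → L
n=1: no move → L
n=2: no move → L
n=3: no move → L
n=4: no move → L
n=5: W (go to 0, an L position)
n=6: W (go to 1, an L position)
n=7: W (go to 2, an L position)
n=8: W (go to 3, an L position)
n=9: W (go to 4, an L position)
n=10: W (go to 4, an L position)
n=11: L (options 6(W), 5(W) are all W)

5: W, 7: W, 11: L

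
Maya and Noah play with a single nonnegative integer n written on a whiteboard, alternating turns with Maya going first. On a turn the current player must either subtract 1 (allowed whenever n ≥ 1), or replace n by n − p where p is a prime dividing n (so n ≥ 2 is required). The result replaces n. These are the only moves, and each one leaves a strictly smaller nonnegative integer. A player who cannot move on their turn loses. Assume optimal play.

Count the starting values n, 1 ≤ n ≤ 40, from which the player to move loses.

10

Compute win/loss labels from the base case upward. A position with no move is L. Any other position is W if it can reach an L in one move, else L.
n=0: no move → L
n=1: W (go to 0, an L position)
n=2: W (go to 0, an L position)
n=3: W (go to 0, an L position)
n=4: L (options 2(W), 3(W) are all W)
n=5: W (go to 0, an L position)
n=6: W (go to 4, an L position)
n=7: W (go to 0, an L position)
n=8: L (options 6(W), 7(W) are all W)
n=9: W (go to 8, an L position)
n=10: W (go to 8, an L position)
n=11: W (go to 0, an L position)
n=12: L (options 9(W), 10(W), 11(W) are all W)
n=13: W (go to 0, an L position)
n=14: W (go to 12, an L position)
n=15: W (go to 12, an L position)
n=16: L (options 14(W), 15(W) are all W)
n=17: W (go to 0, an L position)
n=18: W (go to 16, an L position)
n=19: W (go to 0, an L position)
n=20: L (options 15(W), 18(W), 19(W) are all W)
n=21: W (go to 20, an L position)
n=22: W (go to 20, an L position)
n=23: W (go to 0, an L position)
n=24: L (options 21(W), 22(W), 23(W) are all W)
n=25: W (go to 20, an L position)
n=26: W (go to 24, an L position)
n=27: W (go to 24, an L position)
n=28: L (options 21(W), 26(W), 27(W) are all W)
n=29: W (go to 0, an L position)
n=30: W (go to 28, an L position)
n=31: W (go to 0, an L position)
n=32: L (options 30(W), 31(W) are all W)
n=33: W (go to 32, an L position)
n=34: W (go to 32, an L position)
n=35: W (go to 28, an L position)
n=36: L (options 33(W), 34(W), 35(W) are all W)
n=37: W (go to 0, an L position)
n=38: W (go to 36, an L position)
n=39: W (go to 36, an L position)
n=40: L (options 35(W), 38(W), 39(W) are all W)
L entries with 1 ≤ n ≤ 40 (n=0 is outside the asked range and is not counted): n = 4, 8, 12, 16, 20, 24, 28, 32, 36, 40; that makes 10.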